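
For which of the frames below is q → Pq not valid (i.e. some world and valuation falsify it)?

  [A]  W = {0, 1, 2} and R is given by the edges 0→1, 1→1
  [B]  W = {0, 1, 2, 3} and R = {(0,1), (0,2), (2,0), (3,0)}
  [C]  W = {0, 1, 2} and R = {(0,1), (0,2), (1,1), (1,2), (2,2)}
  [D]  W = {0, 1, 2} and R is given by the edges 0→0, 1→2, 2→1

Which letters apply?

A, B, C, D

The schema q → Pq is the dual of axiom T; it is valid on a frame iff R is reflexive.
(A) R is not reflexive (not 0 R 0), so the schema fails here.
(B) R is not reflexive (not 0 R 0), so the schema fails here.
(C) R is not reflexive (not 0 R 0), so the schema fails here.
(D) R is not reflexive (not 1 R 1), so the schema fails here.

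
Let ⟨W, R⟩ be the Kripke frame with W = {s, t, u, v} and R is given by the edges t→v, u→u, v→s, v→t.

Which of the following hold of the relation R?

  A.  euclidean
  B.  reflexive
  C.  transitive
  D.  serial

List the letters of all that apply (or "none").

(A) not euclidean: v R s and v R t but not s R t.
(B) not reflexive: not s R s.
(C) not transitive: t R v and v R s but not t R s.
(D) not serial: s has no R-successor.

none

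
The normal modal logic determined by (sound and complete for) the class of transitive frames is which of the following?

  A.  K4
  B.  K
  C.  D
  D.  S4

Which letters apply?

(A) K4 is determined by exactly this class.
(B) K is determined by the class of arbitrary frames.
(C) D is determined by the class of serial frames.
(D) S4 is determined by the class of reflexive and transitive frames.

A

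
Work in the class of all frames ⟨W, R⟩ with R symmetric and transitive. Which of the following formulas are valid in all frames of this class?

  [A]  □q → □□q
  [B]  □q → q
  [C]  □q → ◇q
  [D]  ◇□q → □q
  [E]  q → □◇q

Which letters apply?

A symmetric transitive relation is euclidean (uRv and uRw give vRu by symmetry, then vRw by transitivity).
(A) □q → □□q (axiom 4) characterises the transitive frames. Every such R is transitive — valid.
(B) □q → q is axiom T, which corresponds to reflexivity. Such an R need not be reflexive — not valid.
(C) □q → ◇q is axiom D; it is valid on a frame exactly when R is serial. Such an R need not be serial, so not valid.
(D) the dual of axiom 5: valid iff R is euclidean. Every such R is euclidean — valid.
(E) q → □◇q (axiom B) characterises the symmetric frames. Every such R is symmetric — valid.

A, D, E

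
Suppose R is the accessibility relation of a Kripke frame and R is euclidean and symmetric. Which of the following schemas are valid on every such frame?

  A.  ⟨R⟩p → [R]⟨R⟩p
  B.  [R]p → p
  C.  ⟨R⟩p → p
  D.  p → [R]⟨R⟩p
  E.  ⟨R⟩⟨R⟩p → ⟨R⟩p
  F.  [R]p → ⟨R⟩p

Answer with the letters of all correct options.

A symmetric euclidean relation is transitive (uRv and vRw give vRu by symmetry, then uRw by the euclidean condition, applied at v).
(A) axiom 5: valid iff R is euclidean. Every such R is euclidean — valid.
(B) [R]p → p is axiom T; it is valid on a frame exactly when R is reflexive. Such an R need not be reflexive, so not valid.
(C) ⟨R⟩p → p is valid only on frames where every R-edge is a self-loop. Such an R need not be a subset of the identity — not valid.
(D) p → [R]⟨R⟩p (axiom B) characterises the symmetric frames. Every such R is symmetric — valid.
(E) ⟨R⟩⟨R⟩p → ⟨R⟩p is the dual of axiom 4, which corresponds to transitivity. Every such R is transitive — valid.
(F) [R]p → ⟨R⟩p is axiom D; it is valid on a frame exactly when R is serial. Such an R need not be serial, so not valid.

A, D, E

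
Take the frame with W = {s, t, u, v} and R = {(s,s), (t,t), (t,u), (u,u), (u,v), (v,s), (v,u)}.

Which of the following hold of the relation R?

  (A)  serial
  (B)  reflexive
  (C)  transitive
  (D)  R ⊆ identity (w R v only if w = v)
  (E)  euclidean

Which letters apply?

(A) serial: every world has an R-successor.
(B) not reflexive: not v R v.
(C) not transitive: t R u and u R v but not t R v.
(D) not ⊆ identity: t R u with t ≠ u.
(E) not euclidean: t R u and t R t but not u R t.

A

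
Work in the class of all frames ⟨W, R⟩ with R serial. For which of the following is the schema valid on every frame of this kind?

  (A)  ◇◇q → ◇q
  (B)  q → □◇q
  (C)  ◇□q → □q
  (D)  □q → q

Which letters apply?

(A) ◇◇q → ◇q is the dual of axiom 4; it is valid on a frame exactly when R is transitive. Such an R need not be transitive, so not valid.
(B) axiom B: valid iff R is symmetric. Such an R need not be symmetric — not valid.
(C) ◇□q → □q is the dual of axiom 5; it is valid on a frame exactly when R is euclidean. Such an R need not be euclidean, so not valid.
(D) □q → q is axiom T; it is valid on a frame exactly when R is reflexive. Such an R need not be reflexive, so not valid.

none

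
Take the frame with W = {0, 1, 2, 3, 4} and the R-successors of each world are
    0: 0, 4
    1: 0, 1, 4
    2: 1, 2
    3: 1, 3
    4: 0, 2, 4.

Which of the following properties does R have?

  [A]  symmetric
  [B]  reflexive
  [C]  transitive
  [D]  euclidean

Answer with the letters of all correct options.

(A) not symmetric: 1 R 0 but not 0 R 1.
(B) reflexive: each world relates to itself.
(C) not transitive: 0 R 4 and 4 R 2 but not 0 R 2.
(D) not euclidean: 1 R 0 and 1 R 1 but not 0 R 1.

B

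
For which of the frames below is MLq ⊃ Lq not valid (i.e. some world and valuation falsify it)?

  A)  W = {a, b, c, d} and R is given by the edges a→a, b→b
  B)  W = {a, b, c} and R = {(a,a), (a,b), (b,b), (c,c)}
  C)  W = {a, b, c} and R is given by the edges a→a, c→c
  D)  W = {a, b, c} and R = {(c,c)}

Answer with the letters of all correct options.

The schema MLq ⊃ Lq is the dual of axiom 5; it is valid on a frame iff R is euclidean.
(A) R is euclidean (any two R-successors of the same world are R-related), so the schema is valid here.
(B) R is not euclidean (a R b and a R a but not b R a), so the schema fails here.
(C) R is euclidean (any two R-successors of the same world are R-related), so the schema is valid here.
(D) R is euclidean (any two R-successors of the same world are R-related), so the schema is valid here.

B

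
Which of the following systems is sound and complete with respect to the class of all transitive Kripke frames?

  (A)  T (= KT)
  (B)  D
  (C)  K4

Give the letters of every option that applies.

(A) T (= KT) is determined by the class of reflexive frames.
(B) D is determined by the class of serial frames.
(C) K4 is determined by exactly this class.

C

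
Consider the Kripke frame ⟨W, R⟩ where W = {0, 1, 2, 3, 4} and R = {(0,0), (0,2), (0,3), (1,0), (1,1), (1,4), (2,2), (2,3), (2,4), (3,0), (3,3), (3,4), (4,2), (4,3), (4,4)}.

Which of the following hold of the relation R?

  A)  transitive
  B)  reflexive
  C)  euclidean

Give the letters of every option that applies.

(A) not transitive: 0 R 2 and 2 R 4 but not 0 R 4.
(B) reflexive: each world relates to itself.
(C) not euclidean: 0 R 2 and 0 R 0 but not 2 R 0.

B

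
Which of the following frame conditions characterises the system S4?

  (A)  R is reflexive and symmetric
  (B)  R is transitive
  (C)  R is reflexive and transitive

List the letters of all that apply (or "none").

(A) this class determines B (= KTB), not S4.
(B) this class determines K4, not S4.
(C) S4 is sound and complete for exactly this class.

C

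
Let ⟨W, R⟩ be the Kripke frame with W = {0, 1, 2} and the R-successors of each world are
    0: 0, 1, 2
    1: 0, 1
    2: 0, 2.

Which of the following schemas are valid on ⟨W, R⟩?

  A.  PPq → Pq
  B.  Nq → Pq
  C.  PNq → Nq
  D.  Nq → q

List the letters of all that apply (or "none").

B, D

R is reflexive: each world relates to itself.
R is not transitive: 1 R 0 and 0 R 2 but not 1 R 2.
R is not euclidean: 0 R 1 and 0 R 2 but not 1 R 2.
R is serial: every world has an R-successor.
(A) PPq → Pq is the dual of axiom 4, which corresponds to transitivity. R is not transitive — not valid.
(B) Nq → Pq (axiom D) characterises the serial frames. R is serial — valid.
(C) PNq → Nq is the dual of axiom 5, which corresponds to the euclidean property. R is not euclidean — not valid.
(D) Nq → q (axiom T) characterises the reflexive frames. R is reflexive — valid.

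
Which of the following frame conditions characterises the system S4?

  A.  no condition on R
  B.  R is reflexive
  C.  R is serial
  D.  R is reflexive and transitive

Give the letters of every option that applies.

(A) this class determines K, not S4.
(B) this class determines T (= KT), not S4.
(C) this class determines D, not S4.
(D) S4 is sound and complete for exactly this class.

D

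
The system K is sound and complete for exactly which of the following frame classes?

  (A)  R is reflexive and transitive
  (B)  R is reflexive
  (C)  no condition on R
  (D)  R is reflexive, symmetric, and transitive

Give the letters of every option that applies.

(A) this class determines S4, not K.
(B) this class determines T (= KT), not K.
(C) K is sound and complete for exactly this class.
(D) this class determines S5, not K.

C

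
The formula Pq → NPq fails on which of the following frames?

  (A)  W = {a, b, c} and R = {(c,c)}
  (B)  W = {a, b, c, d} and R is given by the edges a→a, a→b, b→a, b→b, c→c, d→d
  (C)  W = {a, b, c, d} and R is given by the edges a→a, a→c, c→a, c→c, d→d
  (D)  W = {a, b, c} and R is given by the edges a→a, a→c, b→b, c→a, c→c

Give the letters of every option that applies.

The schema Pq → NPq is axiom 5; it is valid on a frame iff R is euclidean.
(A) R is euclidean (any two R-successors of the same world are R-related), so the schema is valid here.
(B) R is euclidean (any two R-successors of the same world are R-related), so the schema is valid here.
(C) R is euclidean (any two R-successors of the same world are R-related), so the schema is valid here.
(D) R is euclidean (any two R-successors of the same world are R-related), so the schema is valid here.

none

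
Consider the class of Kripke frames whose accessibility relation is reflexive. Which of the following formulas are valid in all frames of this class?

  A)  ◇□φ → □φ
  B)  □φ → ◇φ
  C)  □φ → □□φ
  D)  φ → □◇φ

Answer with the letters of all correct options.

B

A reflexive relation is serial.
(A) ◇□φ → □φ is the dual of axiom 5; it is valid on a frame exactly when R is euclidean. Such an R need not be euclidean, so not valid.
(B) axiom D: valid iff R is serial. Every such R is serial — valid.
(C) □φ → □□φ is axiom 4; it is valid on a frame exactly when R is transitive. Such an R need not be transitive, so not valid.
(D) φ → □◇φ is axiom B; it is valid on a frame exactly when R is symmetric. Such an R need not be symmetric, so not valid.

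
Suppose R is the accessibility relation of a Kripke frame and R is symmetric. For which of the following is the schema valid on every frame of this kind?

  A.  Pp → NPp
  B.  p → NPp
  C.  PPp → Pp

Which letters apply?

B

(A) Pp → NPp is axiom 5, which corresponds to the euclidean property. Such an R need not be euclidean — not valid.
(B) axiom B: valid iff R is symmetric. Every such R is symmetric — valid.
(C) PPp → Pp is the dual of axiom 4; it is valid on a frame exactly when R is transitive. Such an R need not be transitive, so not valid.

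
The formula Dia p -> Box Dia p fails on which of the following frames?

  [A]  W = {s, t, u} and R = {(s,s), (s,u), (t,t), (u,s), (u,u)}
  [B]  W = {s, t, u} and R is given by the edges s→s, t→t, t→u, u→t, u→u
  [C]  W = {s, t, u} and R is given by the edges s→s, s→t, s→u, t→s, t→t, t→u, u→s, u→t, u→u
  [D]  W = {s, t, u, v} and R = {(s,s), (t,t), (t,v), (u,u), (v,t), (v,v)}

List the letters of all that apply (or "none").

none

The schema Dia p -> Box Dia p is axiom 5; it is valid on a frame iff R is euclidean.
(A) R is euclidean (any two R-successors of the same world are R-related), so the schema is valid here.
(B) R is euclidean (any two R-successors of the same world are R-related), so the schema is valid here.
(C) R is euclidean (any two R-successors of the same world are R-related), so the schema is valid here.
(D) R is euclidean (any two R-successors of the same world are R-related), so the schema is valid here.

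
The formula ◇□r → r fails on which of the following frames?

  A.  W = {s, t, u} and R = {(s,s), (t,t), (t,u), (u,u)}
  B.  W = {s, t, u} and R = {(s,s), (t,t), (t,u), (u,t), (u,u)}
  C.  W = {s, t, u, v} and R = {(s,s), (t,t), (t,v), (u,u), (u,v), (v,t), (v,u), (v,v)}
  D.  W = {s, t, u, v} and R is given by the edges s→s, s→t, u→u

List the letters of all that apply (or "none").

The schema ◇□r → r is the dual of axiom B; it is valid on a frame iff R is symmetric.
(A) R is not symmetric (t R u but not u R t), so the schema fails here.
(B) R is symmetric (every R-edge is matched by its reverse), so the schema is valid here.
(C) R is symmetric (every R-edge is matched by its reverse), so the schema is valid here.
(D) R is not symmetric (s R t but not t R s), so the schema fails here.

A, D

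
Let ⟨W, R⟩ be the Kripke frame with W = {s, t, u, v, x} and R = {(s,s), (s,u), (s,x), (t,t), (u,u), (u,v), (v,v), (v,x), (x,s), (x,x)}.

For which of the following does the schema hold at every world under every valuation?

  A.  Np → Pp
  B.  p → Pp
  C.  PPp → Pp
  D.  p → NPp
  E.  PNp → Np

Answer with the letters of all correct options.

A, B

R is reflexive: each world relates to itself.
R is not symmetric: s R u but not u R s.
R is not transitive: s R u and u R v but not s R v.
R is not euclidean: s R u and s R s but not u R s.
R is serial: every world has an R-successor.
(A) Np → Pp is axiom D, which corresponds to seriality. R is serial — valid.
(B) the dual of axiom T: valid iff R is reflexive. R is reflexive — valid.
(C) PPp → Pp is the dual of axiom 4; it is valid on a frame exactly when R is transitive. R is not transitive, so not valid.
(D) p → NPp is axiom B; it is valid on a frame exactly when R is symmetric. R is not symmetric, so not valid.
(E) PNp → Np is the dual of axiom 5; it is valid on a frame exactly when R is euclidean. R is not euclidean, so not valid.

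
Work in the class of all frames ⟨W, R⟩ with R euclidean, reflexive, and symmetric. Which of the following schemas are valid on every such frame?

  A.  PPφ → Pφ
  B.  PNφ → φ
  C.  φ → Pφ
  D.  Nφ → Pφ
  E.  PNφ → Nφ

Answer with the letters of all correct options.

A, B, C, D, E

A relation that is euclidean, reflexive, and symmetric is also serial and transitive.
(A) PPφ → Pφ is the dual of axiom 4, which corresponds to transitivity. Every such R is transitive — valid.
(B) PNφ → φ is the dual of axiom B; it is valid on a frame exactly when R is symmetric. Every such R is symmetric, so valid.
(C) the dual of axiom T: valid iff R is reflexive. Every such R is reflexive — valid.
(D) Nφ → Pφ (axiom D) characterises the serial frames. Every such R is serial — valid.
(E) PNφ → Nφ is the dual of axiom 5; it is valid on a frame exactly when R is euclidean. Every such R is euclidean, so valid.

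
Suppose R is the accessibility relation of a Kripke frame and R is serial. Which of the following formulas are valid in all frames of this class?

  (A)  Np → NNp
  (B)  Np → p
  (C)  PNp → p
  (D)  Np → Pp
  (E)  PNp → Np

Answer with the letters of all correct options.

(A) Np → NNp (axiom 4) characterises the transitive frames. Such an R need not be transitive — not valid.
(B) Np → p is axiom T, which corresponds to reflexivity. Such an R need not be reflexive — not valid.
(C) the dual of axiom B: valid iff R is symmetric. Such an R need not be symmetric — not valid.
(D) Np → Pp is axiom D, which corresponds to seriality. Every such R is serial — valid.
(E) PNp → Np (the dual of axiom 5) characterises the euclidean frames. Such an R need not be euclidean — not valid.

D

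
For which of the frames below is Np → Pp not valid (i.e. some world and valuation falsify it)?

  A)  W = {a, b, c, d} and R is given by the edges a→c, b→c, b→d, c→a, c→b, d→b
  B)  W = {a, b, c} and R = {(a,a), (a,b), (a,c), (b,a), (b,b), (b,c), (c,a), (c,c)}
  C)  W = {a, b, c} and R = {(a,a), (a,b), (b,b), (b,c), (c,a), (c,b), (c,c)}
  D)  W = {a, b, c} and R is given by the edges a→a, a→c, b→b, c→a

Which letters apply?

none

The schema Np → Pp is axiom D; it is valid on a frame iff R is serial.
(A) R is serial (every world has an R-successor), so the schema is valid here.
(B) R is serial (every world has an R-successor), so the schema is valid here.
(C) R is serial (every world has an R-successor), so the schema is valid here.
(D) R is serial (every world has an R-successor), so the schema is valid here.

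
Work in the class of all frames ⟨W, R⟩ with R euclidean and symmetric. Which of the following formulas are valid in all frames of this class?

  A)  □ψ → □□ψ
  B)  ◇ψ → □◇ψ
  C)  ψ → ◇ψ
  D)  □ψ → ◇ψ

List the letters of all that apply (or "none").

A symmetric euclidean relation is transitive (uRv and vRw give vRu by symmetry, then uRw by the euclidean condition, applied at v).
(A) □ψ → □□ψ is axiom 4, which corresponds to transitivity. Every such R is transitive — valid.
(B) axiom 5: valid iff R is euclidean. Every such R is euclidean — valid.
(C) ψ → ◇ψ is the dual of axiom T; it is valid on a frame exactly when R is reflexive. Such an R need not be reflexive, so not valid.
(D) axiom D: valid iff R is serial. Such an R need not be serial — not valid.

A, B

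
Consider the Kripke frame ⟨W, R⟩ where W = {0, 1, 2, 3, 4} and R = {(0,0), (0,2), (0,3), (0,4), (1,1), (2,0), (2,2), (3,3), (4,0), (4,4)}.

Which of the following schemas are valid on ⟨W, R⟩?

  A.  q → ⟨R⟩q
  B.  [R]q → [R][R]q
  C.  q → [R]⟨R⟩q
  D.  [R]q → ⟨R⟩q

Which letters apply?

A, D

R is reflexive: each world relates to itself.
R is not symmetric: 0 R 3 but not 3 R 0.
R is not transitive: 2 R 0 and 0 R 3 but not 2 R 3.
R is serial: every world has an R-successor.
(A) q → ⟨R⟩q (the dual of axiom T) characterises the reflexive frames. R is reflexive — valid.
(B) [R]q → [R][R]q (axiom 4) characterises the transitive frames. R is not transitive — not valid.
(C) axiom B: valid iff R is symmetric. R is not symmetric — not valid.
(D) [R]q → ⟨R⟩q is axiom D; it is valid on a frame exactly when R is serial. R is serial, so valid.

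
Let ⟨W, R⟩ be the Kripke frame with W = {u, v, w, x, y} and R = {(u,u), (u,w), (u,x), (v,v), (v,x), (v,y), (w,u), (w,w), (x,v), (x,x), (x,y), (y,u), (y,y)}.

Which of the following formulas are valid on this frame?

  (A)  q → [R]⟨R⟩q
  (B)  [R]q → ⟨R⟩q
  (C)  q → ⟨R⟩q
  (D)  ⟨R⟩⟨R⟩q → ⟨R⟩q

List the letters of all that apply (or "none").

B, C

R is reflexive: each world relates to itself.
R is not symmetric: u R x but not x R u.
R is not transitive: u R x and x R v but not u R v.
R is serial: every world has an R-successor.
(A) q → [R]⟨R⟩q is axiom B; it is valid on a frame exactly when R is symmetric. R is not symmetric, so not valid.
(B) [R]q → ⟨R⟩q (axiom D) characterises the serial frames. R is serial — valid.
(C) q → ⟨R⟩q is the dual of axiom T; it is valid on a frame exactly when R is reflexive. R is reflexive, so valid.
(D) the dual of axiom 4: valid iff R is transitive. R is not transitive — not valid.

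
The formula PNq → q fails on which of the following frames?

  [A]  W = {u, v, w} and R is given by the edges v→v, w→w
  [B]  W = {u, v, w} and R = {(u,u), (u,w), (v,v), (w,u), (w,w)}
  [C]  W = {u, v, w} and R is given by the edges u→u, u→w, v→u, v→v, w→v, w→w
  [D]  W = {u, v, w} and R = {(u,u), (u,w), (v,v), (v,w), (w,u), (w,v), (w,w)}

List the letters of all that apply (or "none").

C

The schema PNq → q is the dual of axiom B; it is valid on a frame iff R is symmetric.
(A) R is symmetric (every R-edge is matched by its reverse), so the schema is valid here.
(B) R is symmetric (every R-edge is matched by its reverse), so the schema is valid here.
(C) R is not symmetric (u R w but not w R u), so the schema fails here.
(D) R is symmetric (every R-edge is matched by its reverse), so the schema is valid here.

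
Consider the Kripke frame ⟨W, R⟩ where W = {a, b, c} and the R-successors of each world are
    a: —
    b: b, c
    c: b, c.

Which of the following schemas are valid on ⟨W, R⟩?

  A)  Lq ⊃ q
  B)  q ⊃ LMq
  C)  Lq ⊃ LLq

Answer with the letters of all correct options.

R is not reflexive: not a R a.
R is symmetric: every R-edge is matched by its reverse.
R is transitive: R is closed under composition.
(A) Lq ⊃ q (axiom T) characterises the reflexive frames. R is not reflexive — not valid.
(B) q ⊃ LMq is axiom B; it is valid on a frame exactly when R is symmetric. R is symmetric, so valid.
(C) Lq ⊃ LLq is axiom 4; it is valid on a frame exactly when R is transitive. R is transitive, so valid.

B, C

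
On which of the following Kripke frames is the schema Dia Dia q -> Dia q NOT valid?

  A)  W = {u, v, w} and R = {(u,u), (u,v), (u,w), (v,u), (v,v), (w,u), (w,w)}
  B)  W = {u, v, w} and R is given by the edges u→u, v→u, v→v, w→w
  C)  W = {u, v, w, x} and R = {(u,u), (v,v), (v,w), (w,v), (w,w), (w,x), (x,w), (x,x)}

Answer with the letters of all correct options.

The schema Dia Dia q -> Dia q is the dual of axiom 4; it is valid on a frame iff R is transitive.
(A) R is not transitive (v R u and u R w but not v R w), so the schema fails here.
(B) R is transitive (R is closed under composition), so the schema is valid here.
(C) R is not transitive (v R w and w R x but not v R x), so the schema fails here.

A, C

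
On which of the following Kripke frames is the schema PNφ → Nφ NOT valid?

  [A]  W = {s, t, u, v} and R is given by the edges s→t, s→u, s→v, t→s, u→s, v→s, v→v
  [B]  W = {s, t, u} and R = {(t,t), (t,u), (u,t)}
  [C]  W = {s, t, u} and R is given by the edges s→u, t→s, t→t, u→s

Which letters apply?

A, B, C

The schema PNφ → Nφ is the dual of axiom 5; it is valid on a frame iff R is euclidean.
(A) R is not euclidean (s R t and s R u but not t R u), so the schema fails here.
(B) R is not euclidean (t R u and t R u but not u R u), so the schema fails here.
(C) R is not euclidean (t R s and t R t but not s R t), so the schema fails here.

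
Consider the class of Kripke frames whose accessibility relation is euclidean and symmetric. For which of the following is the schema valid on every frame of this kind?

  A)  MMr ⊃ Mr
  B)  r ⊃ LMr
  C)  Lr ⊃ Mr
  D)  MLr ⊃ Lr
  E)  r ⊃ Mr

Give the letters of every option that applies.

A, B, D

A symmetric euclidean relation is transitive (uRv and vRw give vRu by symmetry, then uRw by the euclidean condition, applied at v).
(A) MMr ⊃ Mr (the dual of axiom 4) characterises the transitive frames. Every such R is transitive — valid.
(B) r ⊃ LMr is axiom B; it is valid on a frame exactly when R is symmetric. Every such R is symmetric, so valid.
(C) axiom D: valid iff R is serial. Such an R need not be serial — not valid.
(D) MLr ⊃ Lr is the dual of axiom 5, which corresponds to the euclidean property. Every such R is euclidean — valid.
(E) r ⊃ Mr is the dual of axiom T, which corresponds to reflexivity. Such an R need not be reflexive — not valid.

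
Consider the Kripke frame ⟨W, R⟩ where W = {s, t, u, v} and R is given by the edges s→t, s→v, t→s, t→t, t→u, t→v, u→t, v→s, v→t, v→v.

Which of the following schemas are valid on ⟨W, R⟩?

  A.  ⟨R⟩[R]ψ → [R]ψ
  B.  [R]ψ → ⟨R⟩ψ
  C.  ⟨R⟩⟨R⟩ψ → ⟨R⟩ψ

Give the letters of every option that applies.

R is not transitive: s R t and t R s but not s R s.
R is not euclidean: t R s and t R u but not s R u.
R is serial: every world has an R-successor.
(A) ⟨R⟩[R]ψ → [R]ψ is the dual of axiom 5, which corresponds to the euclidean property. R is not euclidean — not valid.
(B) [R]ψ → ⟨R⟩ψ is axiom D; it is valid on a frame exactly when R is serial. R is serial, so valid.
(C) ⟨R⟩⟨R⟩ψ → ⟨R⟩ψ is the dual of axiom 4, which corresponds to transitivity. R is not transitive — not valid.

B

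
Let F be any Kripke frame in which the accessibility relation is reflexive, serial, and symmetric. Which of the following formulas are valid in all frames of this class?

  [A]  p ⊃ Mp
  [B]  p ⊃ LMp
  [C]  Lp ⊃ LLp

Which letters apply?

(A) p ⊃ Mp is the dual of axiom T, which corresponds to reflexivity. Every such R is reflexive — valid.
(B) axiom B: valid iff R is symmetric. Every such R is symmetric — valid.
(C) Lp ⊃ LLp (axiom 4) characterises the transitive frames. Such an R need not be transitive — not valid.

A, B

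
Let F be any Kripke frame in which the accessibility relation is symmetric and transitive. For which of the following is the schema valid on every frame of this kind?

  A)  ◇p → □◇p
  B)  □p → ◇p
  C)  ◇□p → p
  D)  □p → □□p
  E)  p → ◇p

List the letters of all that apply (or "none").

A symmetric transitive relation is euclidean (uRv and uRw give vRu by symmetry, then vRw by transitivity).
(A) ◇p → □◇p is axiom 5; it is valid on a frame exactly when R is euclidean. Every such R is euclidean, so valid.
(B) axiom D: valid iff R is serial. Such an R need not be serial — not valid.
(C) the dual of axiom B: valid iff R is symmetric. Every such R is symmetric — valid.
(D) □p → □□p (axiom 4) characterises the transitive frames. Every such R is transitive — valid.
(E) p → ◇p is the dual of axiom T; it is valid on a frame exactly when R is reflexive. Such an R need not be reflexive, so not valid.

A, C, D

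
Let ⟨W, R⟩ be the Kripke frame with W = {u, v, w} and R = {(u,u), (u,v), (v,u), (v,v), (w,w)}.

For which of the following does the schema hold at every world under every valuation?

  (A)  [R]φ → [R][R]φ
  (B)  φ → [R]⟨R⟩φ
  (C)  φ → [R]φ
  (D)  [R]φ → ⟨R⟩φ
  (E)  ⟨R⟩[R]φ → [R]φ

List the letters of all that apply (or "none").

A, B, D, E

R is symmetric: every R-edge is matched by its reverse.
R is transitive: R is closed under composition.
R is euclidean: any two R-successors of the same world are R-related.
R is serial: every world has an R-successor.
R is not a subset of the identity: u R v with u ≠ v.
(A) [R]φ → [R][R]φ (axiom 4) characterises the transitive frames. R is transitive — valid.
(B) φ → [R]⟨R⟩φ is axiom B; it is valid on a frame exactly when R is symmetric. R is symmetric, so valid.
(C) φ → [R]φ is valid only on frames where every R-edge is a self-loop. Here R ⊄ identity — not valid.
(D) [R]φ → ⟨R⟩φ (axiom D) characterises the serial frames. R is serial — valid.
(E) ⟨R⟩[R]φ → [R]φ is the dual of axiom 5, which corresponds to the euclidean property. R is euclidean — valid.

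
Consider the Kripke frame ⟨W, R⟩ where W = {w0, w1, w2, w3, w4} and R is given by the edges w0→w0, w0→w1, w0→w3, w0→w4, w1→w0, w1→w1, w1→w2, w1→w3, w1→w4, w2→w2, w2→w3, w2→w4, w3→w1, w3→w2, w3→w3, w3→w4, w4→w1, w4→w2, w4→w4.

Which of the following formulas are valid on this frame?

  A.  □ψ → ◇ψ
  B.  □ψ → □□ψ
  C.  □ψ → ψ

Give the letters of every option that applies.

A, C

R is reflexive: each world relates to itself.
R is not transitive: w0 R w1 and w1 R w2 but not w0 R w2.
R is serial: every world has an R-successor.
(A) □ψ → ◇ψ is axiom D, which corresponds to seriality. R is serial — valid.
(B) □ψ → □□ψ (axiom 4) characterises the transitive frames. R is not transitive — not valid.
(C) □ψ → ψ is axiom T; it is valid on a frame exactly when R is reflexive. R is reflexive, so valid.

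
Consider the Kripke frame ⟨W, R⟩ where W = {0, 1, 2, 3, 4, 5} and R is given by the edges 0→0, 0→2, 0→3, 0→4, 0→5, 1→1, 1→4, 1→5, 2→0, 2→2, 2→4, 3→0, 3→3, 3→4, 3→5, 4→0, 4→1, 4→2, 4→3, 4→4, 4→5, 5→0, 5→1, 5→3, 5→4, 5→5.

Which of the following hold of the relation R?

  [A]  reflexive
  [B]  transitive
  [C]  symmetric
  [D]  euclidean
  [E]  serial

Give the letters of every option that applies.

A, C, E

(A) reflexive: each world relates to itself.
(B) not transitive: 0 R 4 and 4 R 1 but not 0 R 1.
(C) symmetric: every R-edge is matched by its reverse.
(D) not euclidean: 0 R 2 and 0 R 3 but not 2 R 3.
(E) serial: every world has an R-successor.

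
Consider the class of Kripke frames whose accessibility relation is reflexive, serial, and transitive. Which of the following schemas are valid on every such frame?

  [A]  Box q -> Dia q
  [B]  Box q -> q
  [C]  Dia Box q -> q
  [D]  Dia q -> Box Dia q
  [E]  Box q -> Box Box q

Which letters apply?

(A) axiom D: valid iff R is serial. Every such R is serial — valid.
(B) Box q -> q (axiom T) characterises the reflexive frames. Every such R is reflexive — valid.
(C) Dia Box q -> q (the dual of axiom B) characterises the symmetric frames. Such an R need not be symmetric — not valid.
(D) Dia q -> Box Dia q (axiom 5) characterises the euclidean frames. Such an R need not be euclidean — not valid.
(E) axiom 4: valid iff R is transitive. Every such R is transitive — valid.

A, B, E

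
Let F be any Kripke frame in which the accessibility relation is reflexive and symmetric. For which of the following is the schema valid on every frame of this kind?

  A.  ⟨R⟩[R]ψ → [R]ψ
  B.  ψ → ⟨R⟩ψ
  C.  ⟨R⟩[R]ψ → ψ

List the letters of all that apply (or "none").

Reflexive relations are serial.
(A) ⟨R⟩[R]ψ → [R]ψ is the dual of axiom 5; it is valid on a frame exactly when R is euclidean. Such an R need not be euclidean, so not valid.
(B) ψ → ⟨R⟩ψ is the dual of axiom T; it is valid on a frame exactly when R is reflexive. Every such R is reflexive, so valid.
(C) ⟨R⟩[R]ψ → ψ is the dual of axiom B; it is valid on a frame exactly when R is symmetric. Every such R is symmetric, so valid.

B, C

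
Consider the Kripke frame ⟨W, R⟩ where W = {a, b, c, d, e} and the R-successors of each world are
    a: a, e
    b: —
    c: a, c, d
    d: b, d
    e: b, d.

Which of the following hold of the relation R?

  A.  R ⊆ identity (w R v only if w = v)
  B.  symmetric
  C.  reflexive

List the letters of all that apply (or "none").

none

(A) not ⊆ identity: a R e with a ≠ e.
(B) not symmetric: a R e but not e R a.
(C) not reflexive: not b R b.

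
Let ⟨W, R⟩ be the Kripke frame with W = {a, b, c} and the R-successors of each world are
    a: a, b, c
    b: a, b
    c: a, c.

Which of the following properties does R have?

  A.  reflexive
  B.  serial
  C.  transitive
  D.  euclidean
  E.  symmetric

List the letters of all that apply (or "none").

(A) reflexive: each world relates to itself.
(B) serial: every world has an R-successor.
(C) not transitive: b R a and a R c but not b R c.
(D) not euclidean: a R b and a R c but not b R c.
(E) symmetric: every R-edge is matched by its reverse.

A, B, E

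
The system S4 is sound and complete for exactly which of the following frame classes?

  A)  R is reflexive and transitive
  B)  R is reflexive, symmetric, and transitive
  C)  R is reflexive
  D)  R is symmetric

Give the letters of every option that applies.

A

(A) S4 is sound and complete for exactly this class.
(B) this class determines S5, not S4.
(C) this class determines T (= KT), not S4.
(D) this class determines KB, not S4.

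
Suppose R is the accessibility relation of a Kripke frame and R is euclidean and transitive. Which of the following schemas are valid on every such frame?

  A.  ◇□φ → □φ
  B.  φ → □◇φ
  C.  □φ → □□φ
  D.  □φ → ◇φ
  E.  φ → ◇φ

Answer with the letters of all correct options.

(A) ◇□φ → □φ (the dual of axiom 5) characterises the euclidean frames. Every such R is euclidean — valid.
(B) φ → □◇φ (axiom B) characterises the symmetric frames. Such an R need not be symmetric — not valid.
(C) □φ → □□φ is axiom 4, which corresponds to transitivity. Every such R is transitive — valid.
(D) □φ → ◇φ (axiom D) characterises the serial frames. Such an R need not be serial — not valid.
(E) φ → ◇φ (the dual of axiom T) characterises the reflexive frames. Such an R need not be reflexive — not valid.

A, C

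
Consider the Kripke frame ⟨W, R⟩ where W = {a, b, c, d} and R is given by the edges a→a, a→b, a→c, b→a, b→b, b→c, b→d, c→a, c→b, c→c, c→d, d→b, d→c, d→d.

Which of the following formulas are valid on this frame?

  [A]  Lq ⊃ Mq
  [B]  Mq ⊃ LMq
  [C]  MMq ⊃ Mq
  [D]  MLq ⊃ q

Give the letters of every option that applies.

R is symmetric: every R-edge is matched by its reverse.
R is not transitive: a R b and b R d but not a R d.
R is not euclidean: b R a and b R d but not a R d.
R is serial: every world has an R-successor.
(A) Lq ⊃ Mq is axiom D; it is valid on a frame exactly when R is serial. R is serial, so valid.
(B) Mq ⊃ LMq is axiom 5, which corresponds to the euclidean property. R is not euclidean — not valid.
(C) MMq ⊃ Mq is the dual of axiom 4; it is valid on a frame exactly when R is transitive. R is not transitive, so not valid.
(D) MLq ⊃ q is the dual of axiom B, which corresponds to symmetry. R is symmetric — valid.

A, D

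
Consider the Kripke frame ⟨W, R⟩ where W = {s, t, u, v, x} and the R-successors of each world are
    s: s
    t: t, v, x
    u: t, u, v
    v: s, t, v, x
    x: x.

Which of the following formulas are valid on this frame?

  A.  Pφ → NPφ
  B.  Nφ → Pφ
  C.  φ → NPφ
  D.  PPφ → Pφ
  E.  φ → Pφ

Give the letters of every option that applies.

R is reflexive: each world relates to itself.
R is not symmetric: t R x but not x R t.
R is not transitive: t R v and v R s but not t R s.
R is not euclidean: t R x and t R t but not x R t.
R is serial: every world has an R-successor.
(A) Pφ → NPφ is axiom 5, which corresponds to the euclidean property. R is not euclidean — not valid.
(B) Nφ → Pφ (axiom D) characterises the serial frames. R is serial — valid.
(C) φ → NPφ is axiom B; it is valid on a frame exactly when R is symmetric. R is not symmetric, so not valid.
(D) PPφ → Pφ is the dual of axiom 4; it is valid on a frame exactly when R is transitive. R is not transitive, so not valid.
(E) the dual of axiom T: valid iff R is reflexive. R is reflexive — valid.

B, E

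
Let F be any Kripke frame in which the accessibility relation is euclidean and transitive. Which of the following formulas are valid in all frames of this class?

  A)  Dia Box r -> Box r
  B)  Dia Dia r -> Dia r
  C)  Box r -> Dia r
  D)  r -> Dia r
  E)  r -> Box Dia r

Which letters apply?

(A) Dia Box r -> Box r is the dual of axiom 5; it is valid on a frame exactly when R is euclidean. Every such R is euclidean, so valid.
(B) Dia Dia r -> Dia r is the dual of axiom 4; it is valid on a frame exactly when R is transitive. Every such R is transitive, so valid.
(C) Box r -> Dia r (axiom D) characterises the serial frames. Such an R need not be serial — not valid.
(D) the dual of axiom T: valid iff R is reflexive. Such an R need not be reflexive — not valid.
(E) r -> Box Dia r (axiom B) characterises the symmetric frames. Such an R need not be symmetric — not valid.

A, B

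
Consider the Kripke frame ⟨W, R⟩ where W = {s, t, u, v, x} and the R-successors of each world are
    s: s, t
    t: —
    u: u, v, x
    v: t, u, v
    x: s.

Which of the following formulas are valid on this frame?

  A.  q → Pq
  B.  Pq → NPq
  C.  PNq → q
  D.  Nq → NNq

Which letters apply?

none

R is not reflexive: not t R t.
R is not symmetric: s R t but not t R s.
R is not transitive: u R v and v R t but not u R t.
R is not euclidean: s R t and s R s but not t R s.
(A) q → Pq (the dual of axiom T) characterises the reflexive frames. R is not reflexive — not valid.
(B) Pq → NPq (axiom 5) characterises the euclidean frames. R is not euclidean — not valid.
(C) the dual of axiom B: valid iff R is symmetric. R is not symmetric — not valid.
(D) Nq → NNq is axiom 4, which corresponds to transitivity. R is not transitive — not valid.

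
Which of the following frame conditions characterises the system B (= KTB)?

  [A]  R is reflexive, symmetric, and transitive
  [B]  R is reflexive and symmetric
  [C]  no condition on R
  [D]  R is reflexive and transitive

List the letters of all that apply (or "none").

(A) this class determines S5, not B (= KTB).
(B) B (= KTB) is sound and complete for exactly this class.
(C) this class determines K, not B (= KTB).
(D) this class determines S4, not B (= KTB).

B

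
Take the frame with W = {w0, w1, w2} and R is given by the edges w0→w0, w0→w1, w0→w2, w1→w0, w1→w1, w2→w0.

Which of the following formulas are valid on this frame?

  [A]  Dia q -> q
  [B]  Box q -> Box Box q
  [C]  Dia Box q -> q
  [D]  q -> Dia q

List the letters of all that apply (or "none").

R is not reflexive: not w2 R w2.
R is symmetric: every R-edge is matched by its reverse.
R is not transitive: w1 R w0 and w0 R w2 but not w1 R w2.
R is not a subset of the identity: w0 R w1 with w0 ≠ w1.
(A) Dia q -> q is valid only on frames where every R-edge is a self-loop. Here R ⊄ identity — not valid.
(B) axiom 4: valid iff R is transitive. R is not transitive — not valid.
(C) Dia Box q -> q is the dual of axiom B, which corresponds to symmetry. R is symmetric — valid.
(D) q -> Dia q is the dual of axiom T, which corresponds to reflexivity. R is not reflexive — not valid.

C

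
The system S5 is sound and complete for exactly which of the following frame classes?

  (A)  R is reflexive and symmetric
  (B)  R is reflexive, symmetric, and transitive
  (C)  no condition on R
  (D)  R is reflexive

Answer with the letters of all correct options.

(A) this class determines B (= KTB), not S5.
(B) S5 is sound and complete for exactly this class.
(C) this class determines K, not S5.
(D) this class determines T (= KT), not S5.

B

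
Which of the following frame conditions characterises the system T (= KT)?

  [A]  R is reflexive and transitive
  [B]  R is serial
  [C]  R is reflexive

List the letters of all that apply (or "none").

C

(A) this class determines S4, not T (= KT).
(B) this class determines D, not T (= KT).
(C) T (= KT) is sound and complete for exactly this class.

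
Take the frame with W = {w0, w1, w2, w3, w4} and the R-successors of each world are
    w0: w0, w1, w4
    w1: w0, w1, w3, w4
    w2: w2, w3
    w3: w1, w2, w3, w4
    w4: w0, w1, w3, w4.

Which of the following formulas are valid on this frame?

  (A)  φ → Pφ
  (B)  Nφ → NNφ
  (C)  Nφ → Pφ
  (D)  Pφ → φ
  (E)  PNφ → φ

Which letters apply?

R is reflexive: each world relates to itself.
R is symmetric: every R-edge is matched by its reverse.
R is not transitive: w0 R w1 and w1 R w3 but not w0 R w3.
R is serial: every world has an R-successor.
R is not a subset of the identity: w0 R w1 with w0 ≠ w1.
(A) φ → Pφ is the dual of axiom T, which corresponds to reflexivity. R is reflexive — valid.
(B) Nφ → NNφ is axiom 4; it is valid on a frame exactly when R is transitive. R is not transitive, so not valid.
(C) axiom D: valid iff R is serial. R is serial — valid.
(D) Pφ → φ is valid only on frames where every R-edge is a self-loop. Here R ⊄ identity — not valid.
(E) PNφ → φ is the dual of axiom B; it is valid on a frame exactly when R is symmetric. R is symmetric, so valid.

A, C, E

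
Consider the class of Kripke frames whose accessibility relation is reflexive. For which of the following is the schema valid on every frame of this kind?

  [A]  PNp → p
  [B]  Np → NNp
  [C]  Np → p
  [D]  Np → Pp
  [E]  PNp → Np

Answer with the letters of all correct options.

C, D

A reflexive relation is serial.
(A) PNp → p is the dual of axiom B; it is valid on a frame exactly when R is symmetric. Such an R need not be symmetric, so not valid.
(B) Np → NNp (axiom 4) characterises the transitive frames. Such an R need not be transitive — not valid.
(C) axiom T: valid iff R is reflexive. Every such R is reflexive — valid.
(D) Np → Pp (axiom D) characterises the serial frames. Every such R is serial — valid.
(E) PNp → Np is the dual of axiom 5, which corresponds to the euclidean property. Such an R need not be euclidean — not valid.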